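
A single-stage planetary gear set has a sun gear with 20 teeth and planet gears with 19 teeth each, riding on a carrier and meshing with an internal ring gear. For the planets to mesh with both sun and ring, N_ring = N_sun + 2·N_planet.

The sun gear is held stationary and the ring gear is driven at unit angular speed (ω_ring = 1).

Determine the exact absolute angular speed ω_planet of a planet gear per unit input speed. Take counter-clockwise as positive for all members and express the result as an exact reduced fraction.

N_ring = 20 + 2·19 = 58
20(ω_s−ω_c) = −58(ω_r−ω_c),  ω_s=0, ω_r=1
20(0−ω_c) = −58(1−ω_c)  ⇒  78ω_c = 58  ⇒  ω_c = 29/39
sun–planet: 20·(0−29/39) = −19·(ω_p−ω_c)  ⇒  ω_p−ω_c = −(20/19)·(-29/39) = 580/741
ω_p = 29/39 + 580/741 = 29/19

29/19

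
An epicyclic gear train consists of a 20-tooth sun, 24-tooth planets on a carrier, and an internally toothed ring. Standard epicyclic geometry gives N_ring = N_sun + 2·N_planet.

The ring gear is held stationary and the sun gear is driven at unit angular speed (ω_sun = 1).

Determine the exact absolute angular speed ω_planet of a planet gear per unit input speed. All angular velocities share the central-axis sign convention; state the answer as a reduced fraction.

N_ring = 20 + 2·24 = 68
20(ω_s−ω_c) = −68(ω_r−ω_c),  ω_r=0, ω_s=1
20(1−ω_c) = −68(0−ω_c)  ⇒  88ω_c = 20  ⇒  ω_c = 5/22
sun–planet: 20·(1−5/22) = −24·(ω_p−ω_c)  ⇒  ω_p−ω_c = −(20/24)·(17/22) = -85/132
ω_p = 5/22 − 85/132 = -5/12

-5/12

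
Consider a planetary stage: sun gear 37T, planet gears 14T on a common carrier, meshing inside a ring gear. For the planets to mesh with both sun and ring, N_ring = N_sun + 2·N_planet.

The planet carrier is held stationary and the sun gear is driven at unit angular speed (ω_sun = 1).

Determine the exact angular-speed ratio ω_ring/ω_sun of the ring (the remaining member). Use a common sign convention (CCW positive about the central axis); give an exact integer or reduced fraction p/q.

N_ring = 37 + 2·14 = 65
37(ω_s−ω_c) = −65(ω_r−ω_c),  ω_c=0, ω_s=1
ω_r = 0 − (37/65)(1−0) = -37/65
ω_r/ω_s = -37/65

-37/65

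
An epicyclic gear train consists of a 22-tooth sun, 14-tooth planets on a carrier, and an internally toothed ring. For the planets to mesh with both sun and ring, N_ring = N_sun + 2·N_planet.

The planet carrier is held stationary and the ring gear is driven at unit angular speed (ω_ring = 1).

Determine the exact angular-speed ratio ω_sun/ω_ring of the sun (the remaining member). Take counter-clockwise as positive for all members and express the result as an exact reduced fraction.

N_ring = 22 + 2·14 = 50
22(ω_s−ω_c) = −50(ω_r−ω_c),  ω_c=0, ω_r=1
ω_s = 0 − (50/22)(1−0) = -25/11
ω_s/ω_r = -25/11

-25/11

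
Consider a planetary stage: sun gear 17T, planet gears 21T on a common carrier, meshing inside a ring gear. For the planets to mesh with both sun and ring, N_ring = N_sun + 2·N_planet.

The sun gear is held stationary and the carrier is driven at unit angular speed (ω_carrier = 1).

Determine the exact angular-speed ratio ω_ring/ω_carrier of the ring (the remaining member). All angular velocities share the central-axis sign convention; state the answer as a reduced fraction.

N_ring = 17 + 2·21 = 59
17(ω_s−ω_c) = −59(ω_r−ω_c),  ω_s=0, ω_c=1
ω_r = 1 − (17/59)(0−1) = 76/59
ω_r/ω_c = 76/59

76/59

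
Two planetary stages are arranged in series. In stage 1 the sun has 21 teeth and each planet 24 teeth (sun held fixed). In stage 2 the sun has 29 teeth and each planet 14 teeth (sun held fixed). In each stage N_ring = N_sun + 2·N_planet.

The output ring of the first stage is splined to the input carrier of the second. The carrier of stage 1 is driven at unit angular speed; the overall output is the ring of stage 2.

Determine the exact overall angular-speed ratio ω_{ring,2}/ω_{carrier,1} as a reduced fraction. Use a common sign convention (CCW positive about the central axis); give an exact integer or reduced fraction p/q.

Stage 1: N_ring = 21 + 2·24 = 69
Stage 1: 21(ω_s−ω_c) = −69(ω_r−ω_c),  ω_s=0, ω_c=1
Stage 1: ω_r = 1 − (21/69)(0−1) = 30/23
  ⇒ ω_r¹/ω_c¹ = 30/23
Stage 2: N_ring = 29 + 2·14 = 57
Stage 2: 29(ω_s−ω_c) = −57(ω_r−ω_c),  ω_s=0, ω_c=1
Stage 2: ω_r = 1 − (29/57)(0−1) = 86/57
  ⇒ ω_r²/ω_c² = 86/57
Coupling ω_c² = ω_r¹ ⇒ overall = 30/23 × 86/57 = 860/437

860/437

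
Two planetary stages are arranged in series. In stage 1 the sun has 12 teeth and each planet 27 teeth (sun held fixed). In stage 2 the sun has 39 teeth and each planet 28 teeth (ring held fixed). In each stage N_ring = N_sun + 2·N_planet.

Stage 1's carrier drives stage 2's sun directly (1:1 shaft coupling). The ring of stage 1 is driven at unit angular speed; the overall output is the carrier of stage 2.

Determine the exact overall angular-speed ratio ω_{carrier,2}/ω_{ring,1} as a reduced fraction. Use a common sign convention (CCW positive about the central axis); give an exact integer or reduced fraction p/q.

33/134

Stage 1: N_ring = 12 + 2·27 = 66
Stage 1: 12(ω_s−ω_c) = −66(ω_r−ω_c),  ω_s=0, ω_r=1
Stage 1: 12(0−ω_c) = −66(1−ω_c)  ⇒  78ω_c = 66  ⇒  ω_c = 11/13
  ⇒ ω_c¹/ω_r¹ = 11/13
Stage 2: N_ring = 39 + 2·28 = 95
Stage 2: 39(ω_s−ω_c) = −95(ω_r−ω_c),  ω_r=0, ω_s=1
Stage 2: 39(1−ω_c) = −95(0−ω_c)  ⇒  134ω_c = 39  ⇒  ω_c = 39/134
  ⇒ ω_c²/ω_s² = 39/134
Coupling ω_s² = ω_c¹ ⇒ overall = 11/13 × 39/134 = 33/134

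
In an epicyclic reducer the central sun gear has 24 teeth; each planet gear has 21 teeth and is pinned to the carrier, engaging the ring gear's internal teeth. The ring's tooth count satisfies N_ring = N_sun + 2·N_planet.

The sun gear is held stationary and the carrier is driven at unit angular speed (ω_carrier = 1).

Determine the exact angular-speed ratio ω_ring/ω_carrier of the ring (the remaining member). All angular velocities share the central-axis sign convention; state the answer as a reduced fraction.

N_ring = 24 + 2·21 = 66
24(ω_s−ω_c) = −66(ω_r−ω_c),  ω_s=0, ω_c=1
ω_r = 1 − (24/66)(0−1) = 15/11
ω_r/ω_c = 15/11

15/11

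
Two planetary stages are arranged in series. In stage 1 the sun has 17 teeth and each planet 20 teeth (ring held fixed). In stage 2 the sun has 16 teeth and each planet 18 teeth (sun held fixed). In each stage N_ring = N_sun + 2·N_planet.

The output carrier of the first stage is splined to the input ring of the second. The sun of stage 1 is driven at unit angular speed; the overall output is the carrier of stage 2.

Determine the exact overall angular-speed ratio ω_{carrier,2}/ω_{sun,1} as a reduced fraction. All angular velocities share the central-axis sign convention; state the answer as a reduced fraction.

Stage 1: N_ring = 17 + 2·20 = 57
Stage 1: 17(ω_s−ω_c) = −57(ω_r−ω_c),  ω_r=0, ω_s=1
Stage 1: 17(1−ω_c) = −57(0−ω_c)  ⇒  74ω_c = 17  ⇒  ω_c = 17/74
  ⇒ ω_c¹/ω_s¹ = 17/74
Stage 2: N_ring = 16 + 2·18 = 52
Stage 2: 16(ω_s−ω_c) = −52(ω_r−ω_c),  ω_s=0, ω_r=1
Stage 2: 16(0−ω_c) = −52(1−ω_c)  ⇒  68ω_c = 52  ⇒  ω_c = 13/17
  ⇒ ω_c²/ω_r² = 13/17
Coupling ω_r² = ω_c¹ ⇒ overall = 17/74 × 13/17 = 13/74

13/74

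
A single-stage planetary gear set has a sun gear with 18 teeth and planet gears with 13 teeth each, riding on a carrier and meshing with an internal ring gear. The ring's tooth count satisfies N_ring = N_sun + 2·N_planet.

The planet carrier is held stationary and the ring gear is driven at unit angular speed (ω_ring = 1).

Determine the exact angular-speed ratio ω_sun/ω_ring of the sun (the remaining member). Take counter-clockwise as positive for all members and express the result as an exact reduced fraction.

N_ring = 18 + 2·13 = 44
18(ω_s−ω_c) = −44(ω_r−ω_c),  ω_c=0, ω_r=1
ω_s = 0 − (44/18)(1−0) = -22/9
ω_s/ω_r = -22/9

-22/9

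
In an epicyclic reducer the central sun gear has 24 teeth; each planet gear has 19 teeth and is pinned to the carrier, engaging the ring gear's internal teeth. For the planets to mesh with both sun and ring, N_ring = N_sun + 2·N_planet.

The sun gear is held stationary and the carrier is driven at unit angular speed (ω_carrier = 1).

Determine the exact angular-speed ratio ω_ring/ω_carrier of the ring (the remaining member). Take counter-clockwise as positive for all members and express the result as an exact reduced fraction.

43/31

N_ring = 24 + 2·19 = 62
24(ω_s−ω_c) = −62(ω_r−ω_c),  ω_s=0, ω_c=1
ω_r = 1 − (24/62)(0−1) = 43/31
ω_r/ω_c = 43/31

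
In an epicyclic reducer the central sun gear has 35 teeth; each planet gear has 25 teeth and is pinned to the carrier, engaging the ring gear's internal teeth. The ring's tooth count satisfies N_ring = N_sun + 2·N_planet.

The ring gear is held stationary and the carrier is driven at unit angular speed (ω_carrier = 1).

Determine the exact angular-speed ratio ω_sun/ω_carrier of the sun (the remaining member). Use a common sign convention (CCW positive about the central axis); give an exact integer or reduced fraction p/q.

N_ring = 35 + 2·25 = 85
35(ω_s−ω_c) = −85(ω_r−ω_c),  ω_r=0, ω_c=1
ω_s = 1 − (85/35)(0−1) = 24/7
ω_s/ω_c = 24/7

24/7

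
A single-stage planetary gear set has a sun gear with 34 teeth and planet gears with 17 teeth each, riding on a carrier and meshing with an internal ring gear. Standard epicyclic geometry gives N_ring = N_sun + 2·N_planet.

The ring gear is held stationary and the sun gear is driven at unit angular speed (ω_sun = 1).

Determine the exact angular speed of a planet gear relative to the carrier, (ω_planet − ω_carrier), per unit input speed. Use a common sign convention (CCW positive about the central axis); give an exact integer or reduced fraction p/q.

-4/3

N_ring = 34 + 2·17 = 68
34(ω_s−ω_c) = −68(ω_r−ω_c),  ω_r=0, ω_s=1
34(1−ω_c) = −68(0−ω_c)  ⇒  102ω_c = 34  ⇒  ω_c = 1/3
sun–planet: 34·(1−1/3) = −17·(ω_p−ω_c)  ⇒  ω_p−ω_c = −(34/17)·(2/3) = -4/3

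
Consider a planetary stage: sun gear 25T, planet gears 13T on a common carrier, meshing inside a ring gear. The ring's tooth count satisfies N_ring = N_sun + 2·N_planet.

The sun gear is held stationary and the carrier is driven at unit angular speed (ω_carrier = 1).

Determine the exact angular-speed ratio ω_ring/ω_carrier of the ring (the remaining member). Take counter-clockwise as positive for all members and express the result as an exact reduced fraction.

76/51

N_ring = 25 + 2·13 = 51
25(ω_s−ω_c) = −51(ω_r−ω_c),  ω_s=0, ω_c=1
ω_r = 1 − (25/51)(0−1) = 76/51
ω_r/ω_c = 76/51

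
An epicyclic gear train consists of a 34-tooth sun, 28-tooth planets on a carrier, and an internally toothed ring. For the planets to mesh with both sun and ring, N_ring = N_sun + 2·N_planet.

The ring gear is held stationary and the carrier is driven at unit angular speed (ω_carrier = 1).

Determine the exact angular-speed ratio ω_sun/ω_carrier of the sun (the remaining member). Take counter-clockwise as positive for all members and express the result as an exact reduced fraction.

62/17

N_ring = 34 + 2·28 = 90
34(ω_s−ω_c) = −90(ω_r−ω_c),  ω_r=0, ω_c=1
ω_s = 1 − (90/34)(0−1) = 62/17
ω_s/ω_c = 62/17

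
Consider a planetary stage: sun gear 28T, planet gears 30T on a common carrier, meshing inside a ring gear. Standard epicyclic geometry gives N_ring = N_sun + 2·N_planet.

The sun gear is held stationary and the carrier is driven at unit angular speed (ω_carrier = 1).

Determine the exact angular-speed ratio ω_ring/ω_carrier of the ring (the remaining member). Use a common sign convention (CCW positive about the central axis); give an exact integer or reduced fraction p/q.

N_ring = 28 + 2·30 = 88
28(ω_s−ω_c) = −88(ω_r−ω_c),  ω_s=0, ω_c=1
ω_r = 1 − (28/88)(0−1) = 29/22
ω_r/ω_c = 29/22

29/22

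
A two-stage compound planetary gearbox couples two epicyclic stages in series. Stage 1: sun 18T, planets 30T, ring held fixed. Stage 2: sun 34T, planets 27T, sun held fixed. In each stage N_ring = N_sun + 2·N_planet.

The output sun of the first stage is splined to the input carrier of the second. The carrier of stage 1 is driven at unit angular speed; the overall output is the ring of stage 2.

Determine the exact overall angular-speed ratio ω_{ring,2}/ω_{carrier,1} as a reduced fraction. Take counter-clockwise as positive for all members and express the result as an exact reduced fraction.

244/33

Stage 1: N_ring = 18 + 2·30 = 78
Stage 1: 18(ω_s−ω_c) = −78(ω_r−ω_c),  ω_r=0, ω_c=1
Stage 1: ω_s = 1 − (78/18)(0−1) = 16/3
  ⇒ ω_s¹/ω_c¹ = 16/3
Stage 2: N_ring = 34 + 2·27 = 88
Stage 2: 34(ω_s−ω_c) = −88(ω_r−ω_c),  ω_s=0, ω_c=1
Stage 2: ω_r = 1 − (34/88)(0−1) = 61/44
  ⇒ ω_r²/ω_c² = 61/44
Coupling ω_c² = ω_s¹ ⇒ overall = 16/3 × 61/44 = 244/33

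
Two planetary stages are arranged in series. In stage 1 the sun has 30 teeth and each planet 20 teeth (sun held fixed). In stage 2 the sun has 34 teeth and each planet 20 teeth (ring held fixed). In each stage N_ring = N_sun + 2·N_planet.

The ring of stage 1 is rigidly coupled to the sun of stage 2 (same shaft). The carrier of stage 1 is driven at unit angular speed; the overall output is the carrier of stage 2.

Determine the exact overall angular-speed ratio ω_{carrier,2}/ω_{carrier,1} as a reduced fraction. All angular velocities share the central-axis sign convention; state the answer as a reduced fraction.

Stage 1: N_ring = 30 + 2·20 = 70
Stage 1: 30(ω_s−ω_c) = −70(ω_r−ω_c),  ω_s=0, ω_c=1
Stage 1: ω_r = 1 − (30/70)(0−1) = 10/7
  ⇒ ω_r¹/ω_c¹ = 10/7
Stage 2: N_ring = 34 + 2·20 = 74
Stage 2: 34(ω_s−ω_c) = −74(ω_r−ω_c),  ω_r=0, ω_s=1
Stage 2: 34(1−ω_c) = −74(0−ω_c)  ⇒  108ω_c = 34  ⇒  ω_c = 17/54
  ⇒ ω_c²/ω_s² = 17/54
Coupling ω_s² = ω_r¹ ⇒ overall = 10/7 × 17/54 = 85/189

85/189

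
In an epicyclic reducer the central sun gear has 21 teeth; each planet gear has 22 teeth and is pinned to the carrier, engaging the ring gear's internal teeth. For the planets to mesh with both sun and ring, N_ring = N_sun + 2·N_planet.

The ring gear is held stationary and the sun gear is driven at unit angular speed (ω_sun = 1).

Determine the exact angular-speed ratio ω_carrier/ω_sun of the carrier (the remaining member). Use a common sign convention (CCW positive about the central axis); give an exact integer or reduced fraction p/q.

21/86

N_ring = 21 + 2·22 = 65
21(ω_s−ω_c) = −65(ω_r−ω_c),  ω_r=0, ω_s=1
21(1−ω_c) = −65(0−ω_c)  ⇒  86ω_c = 21  ⇒  ω_c = 21/86
ω_c/ω_s = 21/86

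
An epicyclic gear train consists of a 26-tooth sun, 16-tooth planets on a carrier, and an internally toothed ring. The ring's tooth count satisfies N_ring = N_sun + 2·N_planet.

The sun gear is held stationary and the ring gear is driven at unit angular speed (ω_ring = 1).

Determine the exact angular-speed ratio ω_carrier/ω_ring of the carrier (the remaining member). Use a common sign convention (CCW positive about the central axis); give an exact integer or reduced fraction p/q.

29/42

N_ring = 26 + 2·16 = 58
26(ω_s−ω_c) = −58(ω_r−ω_c),  ω_s=0, ω_r=1
26(0−ω_c) = −58(1−ω_c)  ⇒  84ω_c = 58  ⇒  ω_c = 29/42
ω_c/ω_r = 29/42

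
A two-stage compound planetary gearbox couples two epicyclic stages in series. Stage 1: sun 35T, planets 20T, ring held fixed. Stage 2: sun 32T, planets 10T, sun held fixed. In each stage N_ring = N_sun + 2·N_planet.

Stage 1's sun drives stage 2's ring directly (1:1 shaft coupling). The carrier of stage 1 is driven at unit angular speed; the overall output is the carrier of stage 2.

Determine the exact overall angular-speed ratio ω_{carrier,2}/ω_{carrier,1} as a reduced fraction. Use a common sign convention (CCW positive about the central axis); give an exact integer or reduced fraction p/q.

286/147

Stage 1: N_ring = 35 + 2·20 = 75
Stage 1: 35(ω_s−ω_c) = −75(ω_r−ω_c),  ω_r=0, ω_c=1
Stage 1: ω_s = 1 − (75/35)(0−1) = 22/7
  ⇒ ω_s¹/ω_c¹ = 22/7
Stage 2: N_ring = 32 + 2·10 = 52
Stage 2: 32(ω_s−ω_c) = −52(ω_r−ω_c),  ω_s=0, ω_r=1
Stage 2: 32(0−ω_c) = −52(1−ω_c)  ⇒  84ω_c = 52  ⇒  ω_c = 13/21
  ⇒ ω_c²/ω_r² = 13/21
Coupling ω_r² = ω_s¹ ⇒ overall = 22/7 × 13/21 = 286/147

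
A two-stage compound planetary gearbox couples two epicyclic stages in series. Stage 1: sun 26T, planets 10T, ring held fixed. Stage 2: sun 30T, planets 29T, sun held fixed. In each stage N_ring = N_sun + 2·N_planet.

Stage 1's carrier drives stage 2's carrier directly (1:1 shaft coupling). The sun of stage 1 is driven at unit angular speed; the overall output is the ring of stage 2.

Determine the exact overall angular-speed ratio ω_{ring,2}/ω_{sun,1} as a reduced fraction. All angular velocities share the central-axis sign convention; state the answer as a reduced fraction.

Stage 1: N_ring = 26 + 2·10 = 46
Stage 1: 26(ω_s−ω_c) = −46(ω_r−ω_c),  ω_r=0, ω_s=1
Stage 1: 26(1−ω_c) = −46(0−ω_c)  ⇒  72ω_c = 26  ⇒  ω_c = 13/36
  ⇒ ω_c¹/ω_s¹ = 13/36
Stage 2: N_ring = 30 + 2·29 = 88
Stage 2: 30(ω_s−ω_c) = −88(ω_r−ω_c),  ω_s=0, ω_c=1
Stage 2: ω_r = 1 − (30/88)(0−1) = 59/44
  ⇒ ω_r²/ω_c² = 59/44
Coupling ω_c² = ω_c¹ ⇒ overall = 13/36 × 59/44 = 767/1584

767/1584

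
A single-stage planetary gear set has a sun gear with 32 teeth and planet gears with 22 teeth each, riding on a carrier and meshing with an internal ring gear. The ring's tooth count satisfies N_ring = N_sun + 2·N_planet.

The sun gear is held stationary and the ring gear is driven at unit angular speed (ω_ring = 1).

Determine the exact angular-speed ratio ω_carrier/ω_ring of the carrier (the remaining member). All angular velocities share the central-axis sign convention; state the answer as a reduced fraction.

N_ring = 32 + 2·22 = 76
32(ω_s−ω_c) = −76(ω_r−ω_c),  ω_s=0, ω_r=1
32(0−ω_c) = −76(1−ω_c)  ⇒  108ω_c = 76  ⇒  ω_c = 19/27
ω_c/ω_r = 19/27

19/27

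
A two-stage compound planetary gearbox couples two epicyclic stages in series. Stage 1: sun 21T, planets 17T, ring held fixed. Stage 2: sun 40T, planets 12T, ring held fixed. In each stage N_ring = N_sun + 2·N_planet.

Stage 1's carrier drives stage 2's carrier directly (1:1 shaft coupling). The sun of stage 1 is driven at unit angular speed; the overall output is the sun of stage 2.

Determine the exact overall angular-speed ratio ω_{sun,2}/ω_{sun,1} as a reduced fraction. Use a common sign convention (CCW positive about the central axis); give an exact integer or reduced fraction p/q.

Stage 1: N_ring = 21 + 2·17 = 55
Stage 1: 21(ω_s−ω_c) = −55(ω_r−ω_c),  ω_r=0, ω_s=1
Stage 1: 21(1−ω_c) = −55(0−ω_c)  ⇒  76ω_c = 21  ⇒  ω_c = 21/76
  ⇒ ω_c¹/ω_s¹ = 21/76
Stage 2: N_ring = 40 + 2·12 = 64
Stage 2: 40(ω_s−ω_c) = −64(ω_r−ω_c),  ω_r=0, ω_c=1
Stage 2: ω_s = 1 − (64/40)(0−1) = 13/5
  ⇒ ω_s²/ω_c² = 13/5
Coupling ω_c² = ω_c¹ ⇒ overall = 21/76 × 13/5 = 273/380

273/380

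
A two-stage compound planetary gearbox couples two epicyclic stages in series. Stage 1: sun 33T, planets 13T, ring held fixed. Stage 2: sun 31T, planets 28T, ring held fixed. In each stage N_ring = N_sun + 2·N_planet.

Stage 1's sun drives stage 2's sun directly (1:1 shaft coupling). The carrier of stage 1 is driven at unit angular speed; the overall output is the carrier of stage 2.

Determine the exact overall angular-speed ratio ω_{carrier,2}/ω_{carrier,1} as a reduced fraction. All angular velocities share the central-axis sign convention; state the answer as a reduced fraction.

1426/1947

Stage 1: N_ring = 33 + 2·13 = 59
Stage 1: 33(ω_s−ω_c) = −59(ω_r−ω_c),  ω_r=0, ω_c=1
Stage 1: ω_s = 1 − (59/33)(0−1) = 92/33
  ⇒ ω_s¹/ω_c¹ = 92/33
Stage 2: N_ring = 31 + 2·28 = 87
Stage 2: 31(ω_s−ω_c) = −87(ω_r−ω_c),  ω_r=0, ω_s=1
Stage 2: 31(1−ω_c) = −87(0−ω_c)  ⇒  118ω_c = 31  ⇒  ω_c = 31/118
  ⇒ ω_c²/ω_s² = 31/118
Coupling ω_s² = ω_s¹ ⇒ overall = 92/33 × 31/118 = 1426/1947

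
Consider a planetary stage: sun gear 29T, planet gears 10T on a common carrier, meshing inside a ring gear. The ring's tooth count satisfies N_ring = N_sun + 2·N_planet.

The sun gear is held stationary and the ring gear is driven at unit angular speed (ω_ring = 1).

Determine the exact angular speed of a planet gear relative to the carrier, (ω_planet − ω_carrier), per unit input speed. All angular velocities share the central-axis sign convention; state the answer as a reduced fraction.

N_ring = 29 + 2·10 = 49
29(ω_s−ω_c) = −49(ω_r−ω_c),  ω_s=0, ω_r=1
29(0−ω_c) = −49(1−ω_c)  ⇒  78ω_c = 49  ⇒  ω_c = 49/78
sun–planet: 29·(0−49/78) = −10·(ω_p−ω_c)  ⇒  ω_p−ω_c = −(29/10)·(-49/78) = 1421/780

1421/780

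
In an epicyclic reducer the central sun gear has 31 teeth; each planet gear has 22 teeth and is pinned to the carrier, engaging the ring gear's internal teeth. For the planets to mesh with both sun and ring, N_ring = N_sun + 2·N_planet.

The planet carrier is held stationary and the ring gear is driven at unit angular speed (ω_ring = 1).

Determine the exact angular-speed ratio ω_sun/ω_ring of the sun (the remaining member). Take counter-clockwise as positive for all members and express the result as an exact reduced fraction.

-75/31

N_ring = 31 + 2·22 = 75
31(ω_s−ω_c) = −75(ω_r−ω_c),  ω_c=0, ω_r=1
ω_s = 0 − (75/31)(1−0) = -75/31
ω_s/ω_r = -75/31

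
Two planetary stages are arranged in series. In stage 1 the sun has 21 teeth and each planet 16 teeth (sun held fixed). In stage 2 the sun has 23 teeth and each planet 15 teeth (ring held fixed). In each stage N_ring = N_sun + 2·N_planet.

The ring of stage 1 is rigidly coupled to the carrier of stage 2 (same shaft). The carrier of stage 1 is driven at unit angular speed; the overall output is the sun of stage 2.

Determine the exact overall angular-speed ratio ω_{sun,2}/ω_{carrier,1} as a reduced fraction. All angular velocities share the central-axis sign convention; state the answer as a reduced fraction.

Stage 1: N_ring = 21 + 2·16 = 53
Stage 1: 21(ω_s−ω_c) = −53(ω_r−ω_c),  ω_s=0, ω_c=1
Stage 1: ω_r = 1 − (21/53)(0−1) = 74/53
  ⇒ ω_r¹/ω_c¹ = 74/53
Stage 2: N_ring = 23 + 2·15 = 53
Stage 2: 23(ω_s−ω_c) = −53(ω_r−ω_c),  ω_r=0, ω_c=1
Stage 2: ω_s = 1 − (53/23)(0−1) = 76/23
  ⇒ ω_s²/ω_c² = 76/23
Coupling ω_c² = ω_r¹ ⇒ overall = 74/53 × 76/23 = 5624/1219

5624/1219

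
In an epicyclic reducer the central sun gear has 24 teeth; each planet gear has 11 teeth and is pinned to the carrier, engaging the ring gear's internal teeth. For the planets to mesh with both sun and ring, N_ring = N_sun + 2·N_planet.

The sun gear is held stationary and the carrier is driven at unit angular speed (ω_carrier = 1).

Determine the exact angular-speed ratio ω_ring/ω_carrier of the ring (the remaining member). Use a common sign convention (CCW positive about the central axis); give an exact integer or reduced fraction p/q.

35/23

N_ring = 24 + 2·11 = 46
24(ω_s−ω_c) = −46(ω_r−ω_c),  ω_s=0, ω_c=1
ω_r = 1 − (24/46)(0−1) = 35/23
ω_r/ω_c = 35/23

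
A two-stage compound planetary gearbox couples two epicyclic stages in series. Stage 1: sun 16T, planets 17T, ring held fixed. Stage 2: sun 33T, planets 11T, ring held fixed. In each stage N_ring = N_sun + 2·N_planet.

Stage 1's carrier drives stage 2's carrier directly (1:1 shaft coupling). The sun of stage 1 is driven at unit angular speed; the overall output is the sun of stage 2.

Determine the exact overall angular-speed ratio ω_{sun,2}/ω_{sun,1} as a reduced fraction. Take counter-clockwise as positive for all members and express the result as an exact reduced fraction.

64/99

Stage 1: N_ring = 16 + 2·17 = 50
Stage 1: 16(ω_s−ω_c) = −50(ω_r−ω_c),  ω_r=0, ω_s=1
Stage 1: 16(1−ω_c) = −50(0−ω_c)  ⇒  66ω_c = 16  ⇒  ω_c = 8/33
  ⇒ ω_c¹/ω_s¹ = 8/33
Stage 2: N_ring = 33 + 2·11 = 55
Stage 2: 33(ω_s−ω_c) = −55(ω_r−ω_c),  ω_r=0, ω_c=1
Stage 2: ω_s = 1 − (55/33)(0−1) = 8/3
  ⇒ ω_s²/ω_c² = 8/3
Coupling ω_c² = ω_c¹ ⇒ overall = 8/33 × 8/3 = 64/99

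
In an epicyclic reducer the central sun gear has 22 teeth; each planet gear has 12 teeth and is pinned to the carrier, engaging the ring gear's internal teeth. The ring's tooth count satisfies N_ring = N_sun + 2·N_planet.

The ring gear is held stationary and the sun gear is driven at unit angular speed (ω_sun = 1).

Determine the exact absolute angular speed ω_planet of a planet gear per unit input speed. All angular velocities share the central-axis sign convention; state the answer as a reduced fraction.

-11/12

N_ring = 22 + 2·12 = 46
22(ω_s−ω_c) = −46(ω_r−ω_c),  ω_r=0, ω_s=1
22(1−ω_c) = −46(0−ω_c)  ⇒  68ω_c = 22  ⇒  ω_c = 11/34
sun–planet: 22·(1−11/34) = −12·(ω_p−ω_c)  ⇒  ω_p−ω_c = −(22/12)·(23/34) = -253/204
ω_p = 11/34 − 253/204 = -11/12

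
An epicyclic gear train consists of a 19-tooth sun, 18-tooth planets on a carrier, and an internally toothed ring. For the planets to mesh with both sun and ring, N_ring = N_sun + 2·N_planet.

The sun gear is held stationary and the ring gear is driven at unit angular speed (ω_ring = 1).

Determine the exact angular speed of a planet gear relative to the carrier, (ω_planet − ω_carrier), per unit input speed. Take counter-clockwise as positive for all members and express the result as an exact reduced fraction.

N_ring = 19 + 2·18 = 55
19(ω_s−ω_c) = −55(ω_r−ω_c),  ω_s=0, ω_r=1
19(0−ω_c) = −55(1−ω_c)  ⇒  74ω_c = 55  ⇒  ω_c = 55/74
sun–planet: 19·(0−55/74) = −18·(ω_p−ω_c)  ⇒  ω_p−ω_c = −(19/18)·(-55/74) = 1045/1332

1045/1332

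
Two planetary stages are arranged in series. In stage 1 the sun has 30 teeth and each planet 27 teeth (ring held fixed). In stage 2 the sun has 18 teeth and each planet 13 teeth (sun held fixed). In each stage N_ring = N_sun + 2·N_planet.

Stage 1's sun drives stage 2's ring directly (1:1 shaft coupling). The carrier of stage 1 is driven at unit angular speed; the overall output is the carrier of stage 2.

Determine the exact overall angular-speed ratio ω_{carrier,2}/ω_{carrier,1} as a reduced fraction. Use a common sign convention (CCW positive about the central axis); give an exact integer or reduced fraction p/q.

Stage 1: N_ring = 30 + 2·27 = 84
Stage 1: 30(ω_s−ω_c) = −84(ω_r−ω_c),  ω_r=0, ω_c=1
Stage 1: ω_s = 1 − (84/30)(0−1) = 19/5
  ⇒ ω_s¹/ω_c¹ = 19/5
Stage 2: N_ring = 18 + 2·13 = 44
Stage 2: 18(ω_s−ω_c) = −44(ω_r−ω_c),  ω_s=0, ω_r=1
Stage 2: 18(0−ω_c) = −44(1−ω_c)  ⇒  62ω_c = 44  ⇒  ω_c = 22/31
  ⇒ ω_c²/ω_r² = 22/31
Coupling ω_r² = ω_s¹ ⇒ overall = 19/5 × 22/31 = 418/155

418/155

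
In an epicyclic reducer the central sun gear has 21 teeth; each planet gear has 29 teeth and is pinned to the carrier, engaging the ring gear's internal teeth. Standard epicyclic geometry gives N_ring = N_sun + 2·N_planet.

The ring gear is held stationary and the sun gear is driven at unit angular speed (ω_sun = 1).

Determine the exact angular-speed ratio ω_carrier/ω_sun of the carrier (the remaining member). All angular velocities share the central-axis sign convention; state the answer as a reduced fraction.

N_ring = 21 + 2·29 = 79
21(ω_s−ω_c) = −79(ω_r−ω_c),  ω_r=0, ω_s=1
21(1−ω_c) = −79(0−ω_c)  ⇒  100ω_c = 21  ⇒  ω_c = 21/100
ω_c/ω_s = 21/100

21/100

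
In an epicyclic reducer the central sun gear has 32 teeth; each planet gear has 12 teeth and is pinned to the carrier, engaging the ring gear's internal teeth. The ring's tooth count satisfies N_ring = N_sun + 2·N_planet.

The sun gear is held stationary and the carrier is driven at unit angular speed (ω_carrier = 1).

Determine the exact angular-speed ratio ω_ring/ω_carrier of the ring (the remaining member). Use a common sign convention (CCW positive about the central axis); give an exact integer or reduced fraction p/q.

N_ring = 32 + 2·12 = 56
32(ω_s−ω_c) = −56(ω_r−ω_c),  ω_s=0, ω_c=1
ω_r = 1 − (32/56)(0−1) = 11/7
ω_r/ω_c = 11/7

11/7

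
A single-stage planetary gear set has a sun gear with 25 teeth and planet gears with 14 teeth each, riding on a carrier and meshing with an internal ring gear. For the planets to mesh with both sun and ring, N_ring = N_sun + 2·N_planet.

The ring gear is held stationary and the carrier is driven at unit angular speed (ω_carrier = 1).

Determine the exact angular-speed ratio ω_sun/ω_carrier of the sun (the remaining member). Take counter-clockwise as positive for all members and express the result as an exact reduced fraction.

N_ring = 25 + 2·14 = 53
25(ω_s−ω_c) = −53(ω_r−ω_c),  ω_r=0, ω_c=1
ω_s = 1 − (53/25)(0−1) = 78/25
ω_s/ω_c = 78/25

78/25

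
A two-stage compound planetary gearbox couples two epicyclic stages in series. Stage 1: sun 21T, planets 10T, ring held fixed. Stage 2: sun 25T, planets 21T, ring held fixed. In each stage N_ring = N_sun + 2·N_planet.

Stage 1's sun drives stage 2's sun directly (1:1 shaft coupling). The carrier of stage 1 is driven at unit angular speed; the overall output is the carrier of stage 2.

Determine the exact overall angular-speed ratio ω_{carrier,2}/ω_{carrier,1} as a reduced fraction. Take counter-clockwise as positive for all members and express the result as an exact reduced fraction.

775/966

Stage 1: N_ring = 21 + 2·10 = 41
Stage 1: 21(ω_s−ω_c) = −41(ω_r−ω_c),  ω_r=0, ω_c=1
Stage 1: ω_s = 1 − (41/21)(0−1) = 62/21
  ⇒ ω_s¹/ω_c¹ = 62/21
Stage 2: N_ring = 25 + 2·21 = 67
Stage 2: 25(ω_s−ω_c) = −67(ω_r−ω_c),  ω_r=0, ω_s=1
Stage 2: 25(1−ω_c) = −67(0−ω_c)  ⇒  92ω_c = 25  ⇒  ω_c = 25/92
  ⇒ ω_c²/ω_s² = 25/92
Coupling ω_s² = ω_s¹ ⇒ overall = 62/21 × 25/92 = 775/966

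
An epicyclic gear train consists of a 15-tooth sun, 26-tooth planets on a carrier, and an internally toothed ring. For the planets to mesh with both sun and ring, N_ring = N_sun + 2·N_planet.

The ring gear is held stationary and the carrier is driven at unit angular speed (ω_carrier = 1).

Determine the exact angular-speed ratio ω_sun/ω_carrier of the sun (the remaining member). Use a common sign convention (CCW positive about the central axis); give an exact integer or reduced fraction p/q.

N_ring = 15 + 2·26 = 67
15(ω_s−ω_c) = −67(ω_r−ω_c),  ω_r=0, ω_c=1
ω_s = 1 − (67/15)(0−1) = 82/15
ω_s/ω_c = 82/15

82/15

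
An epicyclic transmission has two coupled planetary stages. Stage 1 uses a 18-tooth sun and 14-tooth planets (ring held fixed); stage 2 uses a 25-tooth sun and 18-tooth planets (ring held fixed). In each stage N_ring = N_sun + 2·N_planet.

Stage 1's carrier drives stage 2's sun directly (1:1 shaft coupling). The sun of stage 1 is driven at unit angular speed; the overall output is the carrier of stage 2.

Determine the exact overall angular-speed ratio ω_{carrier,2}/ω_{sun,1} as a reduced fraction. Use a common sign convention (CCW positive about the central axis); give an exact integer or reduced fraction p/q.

225/2752

Stage 1: N_ring = 18 + 2·14 = 46
Stage 1: 18(ω_s−ω_c) = −46(ω_r−ω_c),  ω_r=0, ω_s=1
Stage 1: 18(1−ω_c) = −46(0−ω_c)  ⇒  64ω_c = 18  ⇒  ω_c = 9/32
  ⇒ ω_c¹/ω_s¹ = 9/32
Stage 2: N_ring = 25 + 2·18 = 61
Stage 2: 25(ω_s−ω_c) = −61(ω_r−ω_c),  ω_r=0, ω_s=1
Stage 2: 25(1−ω_c) = −61(0−ω_c)  ⇒  86ω_c = 25  ⇒  ω_c = 25/86
  ⇒ ω_c²/ω_s² = 25/86
Coupling ω_s² = ω_c¹ ⇒ overall = 9/32 × 25/86 = 225/2752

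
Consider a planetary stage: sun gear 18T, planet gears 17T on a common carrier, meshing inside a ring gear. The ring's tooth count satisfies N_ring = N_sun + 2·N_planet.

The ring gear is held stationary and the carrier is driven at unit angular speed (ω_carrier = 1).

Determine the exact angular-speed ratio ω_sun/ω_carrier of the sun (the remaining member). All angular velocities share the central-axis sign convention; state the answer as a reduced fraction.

35/9

N_ring = 18 + 2·17 = 52
18(ω_s−ω_c) = −52(ω_r−ω_c),  ω_r=0, ω_c=1
ω_s = 1 − (52/18)(0−1) = 35/9
ω_s/ω_c = 35/9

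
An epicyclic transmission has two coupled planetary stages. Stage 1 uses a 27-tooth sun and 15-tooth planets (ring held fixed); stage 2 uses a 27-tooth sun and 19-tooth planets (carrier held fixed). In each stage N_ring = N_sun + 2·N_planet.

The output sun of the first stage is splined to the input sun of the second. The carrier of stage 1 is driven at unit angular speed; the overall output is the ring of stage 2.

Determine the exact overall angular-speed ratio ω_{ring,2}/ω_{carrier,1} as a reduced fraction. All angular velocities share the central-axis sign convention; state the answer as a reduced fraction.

-84/65

Stage 1: N_ring = 27 + 2·15 = 57
Stage 1: 27(ω_s−ω_c) = −57(ω_r−ω_c),  ω_r=0, ω_c=1
Stage 1: ω_s = 1 − (57/27)(0−1) = 28/9
  ⇒ ω_s¹/ω_c¹ = 28/9
Stage 2: N_ring = 27 + 2·19 = 65
Stage 2: 27(ω_s−ω_c) = −65(ω_r−ω_c),  ω_c=0, ω_s=1
Stage 2: ω_r = 0 − (27/65)(1−0) = -27/65
  ⇒ ω_r²/ω_s² = -27/65
Coupling ω_s² = ω_s¹ ⇒ overall = 28/9 × -27/65 = -84/65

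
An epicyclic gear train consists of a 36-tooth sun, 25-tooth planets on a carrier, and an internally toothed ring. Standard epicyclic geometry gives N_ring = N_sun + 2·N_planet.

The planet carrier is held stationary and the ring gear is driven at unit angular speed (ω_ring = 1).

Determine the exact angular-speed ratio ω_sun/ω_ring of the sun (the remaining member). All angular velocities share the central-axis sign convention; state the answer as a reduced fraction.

N_ring = 36 + 2·25 = 86
36(ω_s−ω_c) = −86(ω_r−ω_c),  ω_c=0, ω_r=1
ω_s = 0 − (86/36)(1−0) = -43/18
ω_s/ω_r = -43/18

-43/18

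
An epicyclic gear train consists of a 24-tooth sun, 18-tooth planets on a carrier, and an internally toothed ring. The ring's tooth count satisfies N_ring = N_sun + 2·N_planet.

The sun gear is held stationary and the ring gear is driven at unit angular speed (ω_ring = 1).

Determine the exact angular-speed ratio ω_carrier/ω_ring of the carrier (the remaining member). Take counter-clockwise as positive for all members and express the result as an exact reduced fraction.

N_ring = 24 + 2·18 = 60
24(ω_s−ω_c) = −60(ω_r−ω_c),  ω_s=0, ω_r=1
24(0−ω_c) = −60(1−ω_c)  ⇒  84ω_c = 60  ⇒  ω_c = 5/7
ω_c/ω_r = 5/7

5/7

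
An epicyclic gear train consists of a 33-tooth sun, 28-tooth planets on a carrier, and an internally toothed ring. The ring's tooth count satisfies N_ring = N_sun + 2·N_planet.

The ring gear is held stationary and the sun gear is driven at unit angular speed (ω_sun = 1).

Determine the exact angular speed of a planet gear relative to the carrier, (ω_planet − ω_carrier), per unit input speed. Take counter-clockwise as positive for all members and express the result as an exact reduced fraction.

N_ring = 33 + 2·28 = 89
33(ω_s−ω_c) = −89(ω_r−ω_c),  ω_r=0, ω_s=1
33(1−ω_c) = −89(0−ω_c)  ⇒  122ω_c = 33  ⇒  ω_c = 33/122
sun–planet: 33·(1−33/122) = −28·(ω_p−ω_c)  ⇒  ω_p−ω_c = −(33/28)·(89/122) = -2937/3416

-2937/3416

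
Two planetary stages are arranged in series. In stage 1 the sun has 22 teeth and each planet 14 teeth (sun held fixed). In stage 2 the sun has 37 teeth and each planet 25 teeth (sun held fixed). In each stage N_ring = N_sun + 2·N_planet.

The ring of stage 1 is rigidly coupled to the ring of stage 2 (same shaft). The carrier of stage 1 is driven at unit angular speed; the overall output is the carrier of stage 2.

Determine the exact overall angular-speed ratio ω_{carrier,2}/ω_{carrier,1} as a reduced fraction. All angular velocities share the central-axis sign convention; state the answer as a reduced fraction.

783/775

Stage 1: N_ring = 22 + 2·14 = 50
Stage 1: 22(ω_s−ω_c) = −50(ω_r−ω_c),  ω_s=0, ω_c=1
Stage 1: ω_r = 1 − (22/50)(0−1) = 36/25
  ⇒ ω_r¹/ω_c¹ = 36/25
Stage 2: N_ring = 37 + 2·25 = 87
Stage 2: 37(ω_s−ω_c) = −87(ω_r−ω_c),  ω_s=0, ω_r=1
Stage 2: 37(0−ω_c) = −87(1−ω_c)  ⇒  124ω_c = 87  ⇒  ω_c = 87/124
  ⇒ ω_c²/ω_r² = 87/124
Coupling ω_r² = ω_r¹ ⇒ overall = 36/25 × 87/124 = 783/775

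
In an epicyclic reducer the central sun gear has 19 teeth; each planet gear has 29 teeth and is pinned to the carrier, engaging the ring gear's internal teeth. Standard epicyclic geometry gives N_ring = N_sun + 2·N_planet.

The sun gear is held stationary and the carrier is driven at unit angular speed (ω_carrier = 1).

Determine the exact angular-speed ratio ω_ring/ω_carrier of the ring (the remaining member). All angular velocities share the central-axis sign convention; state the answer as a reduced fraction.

N_ring = 19 + 2·29 = 77
19(ω_s−ω_c) = −77(ω_r−ω_c),  ω_s=0, ω_c=1
ω_r = 1 − (19/77)(0−1) = 96/77
ω_r/ω_c = 96/77

96/77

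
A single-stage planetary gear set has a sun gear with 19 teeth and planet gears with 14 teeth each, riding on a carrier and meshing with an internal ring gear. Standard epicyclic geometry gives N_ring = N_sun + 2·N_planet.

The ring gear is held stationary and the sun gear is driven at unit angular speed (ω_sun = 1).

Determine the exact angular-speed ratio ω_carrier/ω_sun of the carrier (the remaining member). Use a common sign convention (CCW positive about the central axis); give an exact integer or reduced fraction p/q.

19/66

N_ring = 19 + 2·14 = 47
19(ω_s−ω_c) = −47(ω_r−ω_c),  ω_r=0, ω_s=1
19(1−ω_c) = −47(0−ω_c)  ⇒  66ω_c = 19  ⇒  ω_c = 19/66
ω_c/ω_s = 19/66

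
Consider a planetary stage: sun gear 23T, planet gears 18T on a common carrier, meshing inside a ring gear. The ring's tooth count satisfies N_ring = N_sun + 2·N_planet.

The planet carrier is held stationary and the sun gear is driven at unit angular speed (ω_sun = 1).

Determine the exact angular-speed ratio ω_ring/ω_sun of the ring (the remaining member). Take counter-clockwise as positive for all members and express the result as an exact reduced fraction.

-23/59

N_ring = 23 + 2·18 = 59
23(ω_s−ω_c) = −59(ω_r−ω_c),  ω_c=0, ω_s=1
ω_r = 0 − (23/59)(1−0) = -23/59
ω_r/ω_s = -23/59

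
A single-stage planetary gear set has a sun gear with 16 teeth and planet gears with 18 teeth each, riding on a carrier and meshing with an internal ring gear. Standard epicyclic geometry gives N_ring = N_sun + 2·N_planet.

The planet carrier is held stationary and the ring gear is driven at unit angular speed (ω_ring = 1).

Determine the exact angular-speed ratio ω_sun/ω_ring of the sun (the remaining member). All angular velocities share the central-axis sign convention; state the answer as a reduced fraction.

N_ring = 16 + 2·18 = 52
16(ω_s−ω_c) = −52(ω_r−ω_c),  ω_c=0, ω_r=1
ω_s = 0 − (52/16)(1−0) = -13/4
ω_s/ω_r = -13/4

-13/4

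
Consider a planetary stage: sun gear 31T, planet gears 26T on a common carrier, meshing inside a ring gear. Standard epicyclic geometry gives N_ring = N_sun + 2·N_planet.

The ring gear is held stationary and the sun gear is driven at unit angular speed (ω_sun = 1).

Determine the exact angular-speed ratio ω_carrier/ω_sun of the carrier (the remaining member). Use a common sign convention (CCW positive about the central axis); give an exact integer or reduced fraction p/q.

N_ring = 31 + 2·26 = 83
31(ω_s−ω_c) = −83(ω_r−ω_c),  ω_r=0, ω_s=1
31(1−ω_c) = −83(0−ω_c)  ⇒  114ω_c = 31  ⇒  ω_c = 31/114
ω_c/ω_s = 31/114

31/114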